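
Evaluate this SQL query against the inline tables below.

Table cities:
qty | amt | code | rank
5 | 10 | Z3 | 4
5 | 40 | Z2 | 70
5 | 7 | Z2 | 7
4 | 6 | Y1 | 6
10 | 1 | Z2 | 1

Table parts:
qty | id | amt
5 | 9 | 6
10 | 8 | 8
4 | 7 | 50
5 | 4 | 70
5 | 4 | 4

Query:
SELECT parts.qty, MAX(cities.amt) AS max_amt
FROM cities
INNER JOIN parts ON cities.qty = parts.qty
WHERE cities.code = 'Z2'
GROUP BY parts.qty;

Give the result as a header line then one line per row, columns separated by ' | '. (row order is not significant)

== RESULT ==
parts.qty | max_amt
5 | 40
10 | 1

Derivation:
After JOIN parts (11 rows):
cities.qty | cities.amt | cities.code | cities.rank | parts.qty | parts.id | parts.amt
5 | 10 | Z3 | 4 | 5 | 9 | 6
5 | 10 | Z3 | 4 | 5 | 4 | 70
5 | 10 | Z3 | 4 | 5 | 4 | 4
5 | 40 | Z2 | 70 | 5 | 9 | 6
5 | 40 | Z2 | 70 | 5 | 4 | 70
5 | 40 | Z2 | 70 | 5 | 4 | 4
5 | 7 | Z2 | 7 | 5 | 9 | 6
5 | 7 | Z2 | 7 | 5 | 4 | 70
5 | 7 | Z2 | 7 | 5 | 4 | 4
4 | 6 | Y1 | 6 | 4 | 7 | 50
10 | 1 | Z2 | 1 | 10 | 8 | 8
After WHERE (7 rows):
cities.qty | cities.amt | cities.code | cities.rank | parts.qty | parts.id | parts.amt
5 | 40 | Z2 | 70 | 5 | 9 | 6
5 | 40 | Z2 | 70 | 5 | 4 | 70
5 | 40 | Z2 | 70 | 5 | 4 | 4
5 | 7 | Z2 | 7 | 5 | 9 | 6
5 | 7 | Z2 | 7 | 5 | 4 | 70
5 | 7 | Z2 | 7 | 5 | 4 | 4
10 | 1 | Z2 | 1 | 10 | 8 | 8
After GROUP BY (2 rows):
parts.qty | max_amt
5 | 40
10 | 1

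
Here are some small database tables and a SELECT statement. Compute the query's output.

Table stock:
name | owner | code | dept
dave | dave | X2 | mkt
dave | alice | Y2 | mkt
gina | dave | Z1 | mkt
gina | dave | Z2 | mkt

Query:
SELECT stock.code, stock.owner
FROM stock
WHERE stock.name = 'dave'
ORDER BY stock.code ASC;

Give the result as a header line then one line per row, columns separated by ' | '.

== RESULT ==
stock.code | stock.owner
X2 | dave
Y2 | alice

Derivation:
After WHERE (2 rows):
stock.name | stock.owner | stock.code | stock.dept
dave | dave | X2 | mkt
dave | alice | Y2 | mkt
After SELECT (2 rows):
stock.code | stock.owner
X2 | dave
Y2 | alice
After ORDER BY (2 rows):
stock.code | stock.owner
X2 | dave
Y2 | alice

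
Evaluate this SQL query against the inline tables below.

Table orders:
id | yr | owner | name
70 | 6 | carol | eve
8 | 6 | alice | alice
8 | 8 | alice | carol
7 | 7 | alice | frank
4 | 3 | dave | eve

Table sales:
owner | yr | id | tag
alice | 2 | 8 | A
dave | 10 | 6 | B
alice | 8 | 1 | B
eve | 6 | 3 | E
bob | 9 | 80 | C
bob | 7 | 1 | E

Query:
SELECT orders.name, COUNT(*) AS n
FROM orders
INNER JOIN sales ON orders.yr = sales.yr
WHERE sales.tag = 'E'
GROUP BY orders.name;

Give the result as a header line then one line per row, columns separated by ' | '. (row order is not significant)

== RESULT ==
orders.name | n
eve | 1
alice | 1
frank | 1

Derivation:
After JOIN sales (4 rows):
orders.id | orders.yr | orders.owner | orders.name | sales.owner | sales.yr | sales.id | sales.tag
70 | 6 | carol | eve | eve | 6 | 3 | E
8 | 6 | alice | alice | eve | 6 | 3 | E
8 | 8 | alice | carol | alice | 8 | 1 | B
7 | 7 | alice | frank | bob | 7 | 1 | E
After WHERE (3 rows):
orders.id | orders.yr | orders.owner | orders.name | sales.owner | sales.yr | sales.id | sales.tag
70 | 6 | carol | eve | eve | 6 | 3 | E
8 | 6 | alice | alice | eve | 6 | 3 | E
7 | 7 | alice | frank | bob | 7 | 1 | E
After GROUP BY (3 rows):
orders.name | n
eve | 1
alice | 1
frank | 1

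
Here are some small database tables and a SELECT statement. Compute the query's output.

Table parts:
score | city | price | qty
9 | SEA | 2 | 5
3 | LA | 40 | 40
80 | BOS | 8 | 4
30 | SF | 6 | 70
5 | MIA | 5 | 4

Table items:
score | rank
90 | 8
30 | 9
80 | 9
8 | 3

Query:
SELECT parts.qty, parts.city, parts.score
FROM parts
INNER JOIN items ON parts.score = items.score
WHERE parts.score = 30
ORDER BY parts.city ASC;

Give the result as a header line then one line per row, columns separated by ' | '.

After JOIN items (2 rows):
parts.score | parts.city | parts.price | parts.qty | items.score | items.rank
80 | BOS | 8 | 4 | 80 | 9
30 | SF | 6 | 70 | 30 | 9
After WHERE (1 rows):
parts.score | parts.city | parts.price | parts.qty | items.score | items.rank
30 | SF | 6 | 70 | 30 | 9
After SELECT (1 rows):
parts.qty | parts.city | parts.score
70 | SF | 30
After ORDER BY (1 rows):
parts.qty | parts.city | parts.score
70 | SF | 30

== RESULT ==
parts.qty | parts.city | parts.score
70 | SF | 30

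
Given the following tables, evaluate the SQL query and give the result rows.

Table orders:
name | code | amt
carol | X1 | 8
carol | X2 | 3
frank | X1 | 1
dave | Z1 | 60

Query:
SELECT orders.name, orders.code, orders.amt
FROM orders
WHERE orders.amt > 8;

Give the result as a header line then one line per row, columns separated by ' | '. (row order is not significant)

== RESULT ==
orders.name | orders.code | orders.amt
dave | Z1 | 60

Derivation:
After WHERE (1 rows):
orders.name | orders.code | orders.amt
dave | Z1 | 60
After SELECT (1 rows):
orders.name | orders.code | orders.amt
dave | Z1 | 60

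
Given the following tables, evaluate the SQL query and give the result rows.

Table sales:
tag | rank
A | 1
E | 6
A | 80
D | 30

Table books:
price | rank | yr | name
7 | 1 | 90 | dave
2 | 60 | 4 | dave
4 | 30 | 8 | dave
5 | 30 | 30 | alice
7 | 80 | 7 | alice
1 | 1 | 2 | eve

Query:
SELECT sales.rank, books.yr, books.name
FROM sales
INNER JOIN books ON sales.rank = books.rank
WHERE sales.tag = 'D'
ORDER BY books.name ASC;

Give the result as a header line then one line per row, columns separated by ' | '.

After JOIN books (5 rows):
sales.tag | sales.rank | books.price | books.rank | books.yr | books.name
A | 1 | 7 | 1 | 90 | dave
A | 1 | 1 | 1 | 2 | eve
A | 80 | 7 | 80 | 7 | alice
D | 30 | 4 | 30 | 8 | dave
D | 30 | 5 | 30 | 30 | alice
After WHERE (2 rows):
sales.tag | sales.rank | books.price | books.rank | books.yr | books.name
D | 30 | 4 | 30 | 8 | dave
D | 30 | 5 | 30 | 30 | alice
After SELECT (2 rows):
sales.rank | books.yr | books.name
30 | 8 | dave
30 | 30 | alice
After ORDER BY (2 rows):
sales.rank | books.yr | books.name
30 | 30 | alice
30 | 8 | dave

== RESULT ==
sales.rank | books.yr | books.name
30 | 30 | alice
30 | 8 | dave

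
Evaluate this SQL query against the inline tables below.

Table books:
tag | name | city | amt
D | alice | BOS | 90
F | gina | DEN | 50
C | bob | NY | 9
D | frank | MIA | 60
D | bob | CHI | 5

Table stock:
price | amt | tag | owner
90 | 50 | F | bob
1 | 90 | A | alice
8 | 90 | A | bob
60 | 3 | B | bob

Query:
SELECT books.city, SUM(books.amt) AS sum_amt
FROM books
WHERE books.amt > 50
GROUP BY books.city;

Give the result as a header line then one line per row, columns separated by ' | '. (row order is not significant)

After WHERE (2 rows):
books.tag | books.name | books.city | books.amt
D | alice | BOS | 90
D | frank | MIA | 60
After GROUP BY (2 rows):
books.city | sum_amt
BOS | 90
MIA | 60

== RESULT ==
books.city | sum_amt
BOS | 90
MIA | 60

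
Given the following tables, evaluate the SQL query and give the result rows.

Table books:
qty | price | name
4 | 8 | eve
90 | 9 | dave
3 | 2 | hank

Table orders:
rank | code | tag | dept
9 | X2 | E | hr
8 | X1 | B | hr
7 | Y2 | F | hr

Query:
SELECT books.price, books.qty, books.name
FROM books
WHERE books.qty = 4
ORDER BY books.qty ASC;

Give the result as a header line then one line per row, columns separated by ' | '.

After WHERE (1 rows):
books.qty | books.price | books.name
4 | 8 | eve
After SELECT (1 rows):
books.price | books.qty | books.name
8 | 4 | eve
After ORDER BY (1 rows):
books.price | books.qty | books.name
8 | 4 | eve

== RESULT ==
books.price | books.qty | books.name
8 | 4 | eve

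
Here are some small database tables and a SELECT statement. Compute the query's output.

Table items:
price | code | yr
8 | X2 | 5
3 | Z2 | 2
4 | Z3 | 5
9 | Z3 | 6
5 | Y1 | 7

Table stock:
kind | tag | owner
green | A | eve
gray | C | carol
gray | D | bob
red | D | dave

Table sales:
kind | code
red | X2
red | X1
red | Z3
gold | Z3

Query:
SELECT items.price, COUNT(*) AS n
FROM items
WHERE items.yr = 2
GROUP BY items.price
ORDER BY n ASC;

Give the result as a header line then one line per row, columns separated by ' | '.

After WHERE (1 rows):
items.price | items.code | items.yr
3 | Z2 | 2
After GROUP BY (1 rows):
items.price | n
3 | 1
After ORDER BY (1 rows):
items.price | n
3 | 1

== RESULT ==
items.price | n
3 | 1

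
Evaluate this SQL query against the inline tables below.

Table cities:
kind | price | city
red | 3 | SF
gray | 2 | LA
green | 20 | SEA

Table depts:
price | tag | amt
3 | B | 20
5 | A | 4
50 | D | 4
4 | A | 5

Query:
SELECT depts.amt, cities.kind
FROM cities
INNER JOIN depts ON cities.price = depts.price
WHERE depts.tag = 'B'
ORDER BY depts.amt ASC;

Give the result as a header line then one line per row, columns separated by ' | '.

== RESULT ==
depts.amt | cities.kind
20 | red

Derivation:
After JOIN depts (1 rows):
cities.kind | cities.price | cities.city | depts.price | depts.tag | depts.amt
red | 3 | SF | 3 | B | 20
After WHERE (1 rows):
cities.kind | cities.price | cities.city | depts.price | depts.tag | depts.amt
red | 3 | SF | 3 | B | 20
After SELECT (1 rows):
depts.amt | cities.kind
20 | red
After ORDER BY (1 rows):
depts.amt | cities.kind
20 | red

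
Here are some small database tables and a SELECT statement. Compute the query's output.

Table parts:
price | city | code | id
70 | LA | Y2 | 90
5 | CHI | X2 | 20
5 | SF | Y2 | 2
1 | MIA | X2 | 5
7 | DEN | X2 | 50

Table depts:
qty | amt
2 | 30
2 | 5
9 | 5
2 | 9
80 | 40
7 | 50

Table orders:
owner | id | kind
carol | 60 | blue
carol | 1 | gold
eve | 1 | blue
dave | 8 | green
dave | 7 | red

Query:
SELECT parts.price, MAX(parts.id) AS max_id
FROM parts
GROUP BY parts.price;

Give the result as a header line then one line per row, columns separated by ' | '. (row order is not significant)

== RESULT ==
parts.price | max_id
70 | 90
5 | 20
1 | 5
7 | 50

Derivation:
After GROUP BY (4 rows):
parts.price | max_id
70 | 90
5 | 20
1 | 5
7 | 50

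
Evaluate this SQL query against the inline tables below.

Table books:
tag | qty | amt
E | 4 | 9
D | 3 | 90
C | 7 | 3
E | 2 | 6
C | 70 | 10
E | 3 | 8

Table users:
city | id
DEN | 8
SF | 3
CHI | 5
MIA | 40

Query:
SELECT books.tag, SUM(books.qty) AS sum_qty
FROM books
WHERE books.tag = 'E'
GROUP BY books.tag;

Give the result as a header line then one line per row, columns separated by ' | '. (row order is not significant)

After WHERE (3 rows):
books.tag | books.qty | books.amt
E | 4 | 9
E | 2 | 6
E | 3 | 8
After GROUP BY (1 rows):
books.tag | sum_qty
E | 9

== RESULT ==
books.tag | sum_qty
E | 9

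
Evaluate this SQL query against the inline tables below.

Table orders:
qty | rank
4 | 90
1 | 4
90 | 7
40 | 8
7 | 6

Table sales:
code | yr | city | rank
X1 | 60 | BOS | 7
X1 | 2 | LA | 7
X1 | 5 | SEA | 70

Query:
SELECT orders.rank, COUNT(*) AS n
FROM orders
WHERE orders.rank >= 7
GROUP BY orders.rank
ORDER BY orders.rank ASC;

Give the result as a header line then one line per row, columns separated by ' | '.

== RESULT ==
orders.rank | n
7 | 1
8 | 1
90 | 1

Derivation:
After WHERE (3 rows):
orders.qty | orders.rank
4 | 90
90 | 7
40 | 8
After GROUP BY (3 rows):
orders.rank | n
90 | 1
7 | 1
8 | 1
After ORDER BY (3 rows):
orders.rank | n
7 | 1
8 | 1
90 | 1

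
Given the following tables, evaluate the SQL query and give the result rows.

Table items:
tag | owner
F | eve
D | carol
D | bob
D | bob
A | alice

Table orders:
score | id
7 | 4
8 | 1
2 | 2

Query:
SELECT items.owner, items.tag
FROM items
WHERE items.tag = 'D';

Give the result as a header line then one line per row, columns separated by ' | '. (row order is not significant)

After WHERE (3 rows):
items.tag | items.owner
D | carol
D | bob
D | bob
After SELECT (3 rows):
items.owner | items.tag
carol | D
bob | D
bob | D

== RESULT ==
items.owner | items.tag
carol | D
bob | D
bob | D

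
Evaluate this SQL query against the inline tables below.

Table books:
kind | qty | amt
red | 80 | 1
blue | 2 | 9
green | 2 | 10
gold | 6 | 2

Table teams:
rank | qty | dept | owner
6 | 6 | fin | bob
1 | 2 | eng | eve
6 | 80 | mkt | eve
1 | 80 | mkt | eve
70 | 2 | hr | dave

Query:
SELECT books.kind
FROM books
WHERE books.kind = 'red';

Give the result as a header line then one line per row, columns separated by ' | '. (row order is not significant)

After WHERE (1 rows):
books.kind | books.qty | books.amt
red | 80 | 1
After SELECT (1 rows):
books.kind
red

== RESULT ==
books.kind
red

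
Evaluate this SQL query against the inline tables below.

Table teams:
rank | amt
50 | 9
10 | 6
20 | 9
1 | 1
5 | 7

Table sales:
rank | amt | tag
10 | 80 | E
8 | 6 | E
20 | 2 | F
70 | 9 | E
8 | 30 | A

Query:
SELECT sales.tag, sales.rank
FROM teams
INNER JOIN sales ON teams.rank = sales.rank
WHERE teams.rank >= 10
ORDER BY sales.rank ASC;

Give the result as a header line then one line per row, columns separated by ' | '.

After JOIN sales (2 rows):
teams.rank | teams.amt | sales.rank | sales.amt | sales.tag
10 | 6 | 10 | 80 | E
20 | 9 | 20 | 2 | F
After WHERE (2 rows):
teams.rank | teams.amt | sales.rank | sales.amt | sales.tag
10 | 6 | 10 | 80 | E
20 | 9 | 20 | 2 | F
After SELECT (2 rows):
sales.tag | sales.rank
E | 10
F | 20
After ORDER BY (2 rows):
sales.tag | sales.rank
E | 10
F | 20

== RESULT ==
sales.tag | sales.rank
E | 10
F | 20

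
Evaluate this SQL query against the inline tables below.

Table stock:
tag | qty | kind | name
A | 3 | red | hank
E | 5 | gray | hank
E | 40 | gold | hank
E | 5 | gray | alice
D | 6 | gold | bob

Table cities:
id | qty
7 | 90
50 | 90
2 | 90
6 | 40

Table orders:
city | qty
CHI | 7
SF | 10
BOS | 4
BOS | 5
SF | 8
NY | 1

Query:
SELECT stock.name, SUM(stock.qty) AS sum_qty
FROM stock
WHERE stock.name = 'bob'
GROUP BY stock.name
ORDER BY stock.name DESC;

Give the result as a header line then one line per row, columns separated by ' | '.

After WHERE (1 rows):
stock.tag | stock.qty | stock.kind | stock.name
D | 6 | gold | bob
After GROUP BY (1 rows):
stock.name | sum_qty
bob | 6
After ORDER BY (1 rows):
stock.name | sum_qty
bob | 6

== RESULT ==
stock.name | sum_qty
bob | 6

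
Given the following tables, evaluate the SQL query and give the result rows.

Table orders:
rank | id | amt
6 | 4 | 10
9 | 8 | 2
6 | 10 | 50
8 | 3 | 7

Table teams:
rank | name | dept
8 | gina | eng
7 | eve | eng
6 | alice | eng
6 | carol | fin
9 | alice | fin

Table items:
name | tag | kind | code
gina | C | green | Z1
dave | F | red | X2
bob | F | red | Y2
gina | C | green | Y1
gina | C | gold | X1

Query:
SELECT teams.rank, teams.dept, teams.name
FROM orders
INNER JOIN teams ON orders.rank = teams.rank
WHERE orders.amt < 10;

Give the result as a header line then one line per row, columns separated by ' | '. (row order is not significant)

== RESULT ==
teams.rank | teams.dept | teams.name
9 | fin | alice
8 | eng | gina

Derivation:
After JOIN teams (6 rows):
orders.rank | orders.id | orders.amt | teams.rank | teams.name | teams.dept
6 | 4 | 10 | 6 | alice | eng
6 | 4 | 10 | 6 | carol | fin
9 | 8 | 2 | 9 | alice | fin
6 | 10 | 50 | 6 | alice | eng
6 | 10 | 50 | 6 | carol | fin
8 | 3 | 7 | 8 | gina | eng
After WHERE (2 rows):
orders.rank | orders.id | orders.amt | teams.rank | teams.name | teams.dept
9 | 8 | 2 | 9 | alice | fin
8 | 3 | 7 | 8 | gina | eng
After SELECT (2 rows):
teams.rank | teams.dept | teams.name
9 | fin | alice
8 | eng | gina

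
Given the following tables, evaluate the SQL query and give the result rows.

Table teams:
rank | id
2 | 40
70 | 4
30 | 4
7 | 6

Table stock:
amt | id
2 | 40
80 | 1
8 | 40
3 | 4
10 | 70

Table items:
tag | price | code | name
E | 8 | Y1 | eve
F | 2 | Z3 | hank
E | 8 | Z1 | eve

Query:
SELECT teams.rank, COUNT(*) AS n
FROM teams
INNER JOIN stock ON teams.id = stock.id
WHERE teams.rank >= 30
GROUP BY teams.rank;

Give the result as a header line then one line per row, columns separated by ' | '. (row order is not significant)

== RESULT ==
teams.rank | n
70 | 1
30 | 1

Derivation:
After JOIN stock (4 rows):
teams.rank | teams.id | stock.amt | stock.id
2 | 40 | 2 | 40
2 | 40 | 8 | 40
70 | 4 | 3 | 4
30 | 4 | 3 | 4
After WHERE (2 rows):
teams.rank | teams.id | stock.amt | stock.id
70 | 4 | 3 | 4
30 | 4 | 3 | 4
After GROUP BY (2 rows):
teams.rank | n
70 | 1
30 | 1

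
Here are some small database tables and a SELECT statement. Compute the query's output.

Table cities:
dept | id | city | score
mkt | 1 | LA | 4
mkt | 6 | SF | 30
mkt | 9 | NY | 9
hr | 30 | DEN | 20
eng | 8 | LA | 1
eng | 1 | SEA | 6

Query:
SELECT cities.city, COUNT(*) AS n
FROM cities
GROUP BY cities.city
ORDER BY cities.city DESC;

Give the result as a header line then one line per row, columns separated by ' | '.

== RESULT ==
cities.city | n
SF | 1
SEA | 1
NY | 1
LA | 2
DEN | 1

Derivation:
After GROUP BY (5 rows):
cities.city | n
LA | 2
SF | 1
NY | 1
DEN | 1
SEA | 1
After ORDER BY (5 rows):
cities.city | n
SF | 1
SEA | 1
NY | 1
LA | 2
DEN | 1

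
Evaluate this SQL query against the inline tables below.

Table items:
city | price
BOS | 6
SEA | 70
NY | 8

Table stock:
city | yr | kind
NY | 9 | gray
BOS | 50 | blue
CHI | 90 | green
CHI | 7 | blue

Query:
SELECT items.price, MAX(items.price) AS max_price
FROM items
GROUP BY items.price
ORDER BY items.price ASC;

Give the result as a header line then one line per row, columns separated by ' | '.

After GROUP BY (3 rows):
items.price | max_price
6 | 6
70 | 70
8 | 8
After ORDER BY (3 rows):
items.price | max_price
6 | 6
8 | 8
70 | 70

== RESULT ==
items.price | max_price
6 | 6
8 | 8
70 | 70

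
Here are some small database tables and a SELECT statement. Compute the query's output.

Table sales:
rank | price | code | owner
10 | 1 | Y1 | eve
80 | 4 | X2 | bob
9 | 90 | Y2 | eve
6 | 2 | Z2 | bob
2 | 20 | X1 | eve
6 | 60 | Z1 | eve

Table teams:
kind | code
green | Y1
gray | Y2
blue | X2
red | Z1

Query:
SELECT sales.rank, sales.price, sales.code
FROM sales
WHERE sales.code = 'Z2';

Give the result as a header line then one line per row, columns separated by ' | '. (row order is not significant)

After WHERE (1 rows):
sales.rank | sales.price | sales.code | sales.owner
6 | 2 | Z2 | bob
After SELECT (1 rows):
sales.rank | sales.price | sales.code
6 | 2 | Z2

== RESULT ==
sales.rank | sales.price | sales.code
6 | 2 | Z2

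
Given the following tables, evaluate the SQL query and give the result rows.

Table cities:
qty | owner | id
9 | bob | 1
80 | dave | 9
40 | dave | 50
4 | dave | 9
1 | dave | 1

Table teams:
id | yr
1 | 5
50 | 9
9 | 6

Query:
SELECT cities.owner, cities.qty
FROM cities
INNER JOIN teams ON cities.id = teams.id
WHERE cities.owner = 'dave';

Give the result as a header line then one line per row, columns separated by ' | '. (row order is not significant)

After JOIN teams (5 rows):
cities.qty | cities.owner | cities.id | teams.id | teams.yr
9 | bob | 1 | 1 | 5
80 | dave | 9 | 9 | 6
40 | dave | 50 | 50 | 9
4 | dave | 9 | 9 | 6
1 | dave | 1 | 1 | 5
After WHERE (4 rows):
cities.qty | cities.owner | cities.id | teams.id | teams.yr
80 | dave | 9 | 9 | 6
40 | dave | 50 | 50 | 9
4 | dave | 9 | 9 | 6
1 | dave | 1 | 1 | 5
After SELECT (4 rows):
cities.owner | cities.qty
dave | 80
dave | 40
dave | 4
dave | 1

== RESULT ==
cities.owner | cities.qty
dave | 80
dave | 40
dave | 4
dave | 1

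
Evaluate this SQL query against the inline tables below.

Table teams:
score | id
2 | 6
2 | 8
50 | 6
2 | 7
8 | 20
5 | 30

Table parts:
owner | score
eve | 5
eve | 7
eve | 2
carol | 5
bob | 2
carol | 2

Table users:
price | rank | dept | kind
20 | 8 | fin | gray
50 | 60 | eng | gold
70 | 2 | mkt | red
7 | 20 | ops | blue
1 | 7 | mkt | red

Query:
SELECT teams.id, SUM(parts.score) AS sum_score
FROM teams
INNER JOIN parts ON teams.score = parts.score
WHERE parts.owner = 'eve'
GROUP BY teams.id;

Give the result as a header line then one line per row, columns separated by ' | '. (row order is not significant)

== RESULT ==
teams.id | sum_score
6 | 2
8 | 2
7 | 2
30 | 5

Derivation:
After JOIN parts (11 rows):
teams.score | teams.id | parts.owner | parts.score
2 | 6 | eve | 2
2 | 6 | bob | 2
2 | 6 | carol | 2
2 | 8 | eve | 2
2 | 8 | bob | 2
2 | 8 | carol | 2
2 | 7 | eve | 2
2 | 7 | bob | 2
2 | 7 | carol | 2
5 | 30 | eve | 5
5 | 30 | carol | 5
After WHERE (4 rows):
teams.score | teams.id | parts.owner | parts.score
2 | 6 | eve | 2
2 | 8 | eve | 2
2 | 7 | eve | 2
5 | 30 | eve | 5
After GROUP BY (4 rows):
teams.id | sum_score
6 | 2
8 | 2
7 | 2
30 | 5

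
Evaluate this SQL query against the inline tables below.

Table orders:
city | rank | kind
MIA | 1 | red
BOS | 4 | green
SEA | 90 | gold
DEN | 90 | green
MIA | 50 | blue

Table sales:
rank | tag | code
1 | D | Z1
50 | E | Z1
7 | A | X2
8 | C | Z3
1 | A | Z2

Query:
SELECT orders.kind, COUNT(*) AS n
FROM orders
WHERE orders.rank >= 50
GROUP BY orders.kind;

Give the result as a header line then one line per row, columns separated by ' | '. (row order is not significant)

After WHERE (3 rows):
orders.city | orders.rank | orders.kind
SEA | 90 | gold
DEN | 90 | green
MIA | 50 | blue
After GROUP BY (3 rows):
orders.kind | n
gold | 1
green | 1
blue | 1

== RESULT ==
orders.kind | n
gold | 1
green | 1
blue | 1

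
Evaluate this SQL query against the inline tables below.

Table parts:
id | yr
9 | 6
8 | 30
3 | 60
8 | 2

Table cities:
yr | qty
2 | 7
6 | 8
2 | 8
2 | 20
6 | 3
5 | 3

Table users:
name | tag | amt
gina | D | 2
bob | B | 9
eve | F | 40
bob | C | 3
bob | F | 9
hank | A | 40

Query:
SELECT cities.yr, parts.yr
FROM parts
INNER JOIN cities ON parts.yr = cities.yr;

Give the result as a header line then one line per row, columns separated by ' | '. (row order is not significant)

== RESULT ==
cities.yr | parts.yr
6 | 6
6 | 6
2 | 2
2 | 2
2 | 2

Derivation:
After JOIN cities (5 rows):
parts.id | parts.yr | cities.yr | cities.qty
9 | 6 | 6 | 8
9 | 6 | 6 | 3
8 | 2 | 2 | 7
8 | 2 | 2 | 8
8 | 2 | 2 | 20
After SELECT (5 rows):
cities.yr | parts.yr
6 | 6
6 | 6
2 | 2
2 | 2
2 | 2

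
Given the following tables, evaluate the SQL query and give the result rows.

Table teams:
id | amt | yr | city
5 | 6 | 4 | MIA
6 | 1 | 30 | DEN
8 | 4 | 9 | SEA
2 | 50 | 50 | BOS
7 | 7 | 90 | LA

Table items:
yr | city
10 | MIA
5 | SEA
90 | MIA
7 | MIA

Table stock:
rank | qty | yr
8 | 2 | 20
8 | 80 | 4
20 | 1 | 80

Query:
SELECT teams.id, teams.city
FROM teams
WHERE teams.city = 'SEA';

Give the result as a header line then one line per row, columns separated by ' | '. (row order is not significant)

== RESULT ==
teams.id | teams.city
8 | SEA

Derivation:
After WHERE (1 rows):
teams.id | teams.amt | teams.yr | teams.city
8 | 4 | 9 | SEA
After SELECT (1 rows):
teams.id | teams.city
8 | SEA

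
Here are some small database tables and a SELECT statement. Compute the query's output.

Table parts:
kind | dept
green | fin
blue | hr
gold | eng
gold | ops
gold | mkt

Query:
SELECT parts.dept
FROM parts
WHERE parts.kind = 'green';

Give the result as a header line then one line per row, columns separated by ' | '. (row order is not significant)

After WHERE (1 rows):
parts.kind | parts.dept
green | fin
After SELECT (1 rows):
parts.dept
fin

== RESULT ==
parts.dept
fin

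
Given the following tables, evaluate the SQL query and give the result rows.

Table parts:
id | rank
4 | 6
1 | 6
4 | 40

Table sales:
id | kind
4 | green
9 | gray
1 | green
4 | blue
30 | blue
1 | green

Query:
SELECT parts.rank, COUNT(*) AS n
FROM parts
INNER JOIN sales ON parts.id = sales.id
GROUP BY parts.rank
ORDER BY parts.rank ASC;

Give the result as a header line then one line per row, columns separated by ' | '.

After JOIN sales (6 rows):
parts.id | parts.rank | sales.id | sales.kind
4 | 6 | 4 | green
4 | 6 | 4 | blue
1 | 6 | 1 | green
1 | 6 | 1 | green
4 | 40 | 4 | green
4 | 40 | 4 | blue
After GROUP BY (2 rows):
parts.rank | n
6 | 4
40 | 2
After ORDER BY (2 rows):
parts.rank | n
6 | 4
40 | 2

== RESULT ==
parts.rank | n
6 | 4
40 | 2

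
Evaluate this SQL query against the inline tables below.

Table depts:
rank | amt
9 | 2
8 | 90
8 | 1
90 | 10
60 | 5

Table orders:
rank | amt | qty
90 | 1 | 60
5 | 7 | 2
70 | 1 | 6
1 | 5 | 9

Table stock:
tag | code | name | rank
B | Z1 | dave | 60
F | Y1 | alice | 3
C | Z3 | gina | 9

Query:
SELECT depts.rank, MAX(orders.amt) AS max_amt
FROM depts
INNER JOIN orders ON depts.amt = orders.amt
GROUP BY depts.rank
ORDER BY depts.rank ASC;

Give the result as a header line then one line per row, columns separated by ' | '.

After JOIN orders (3 rows):
depts.rank | depts.amt | orders.rank | orders.amt | orders.qty
8 | 1 | 90 | 1 | 60
8 | 1 | 70 | 1 | 6
60 | 5 | 1 | 5 | 9
After GROUP BY (2 rows):
depts.rank | max_amt
8 | 1
60 | 5
After ORDER BY (2 rows):
depts.rank | max_amt
8 | 1
60 | 5

== RESULT ==
depts.rank | max_amt
8 | 1
60 | 5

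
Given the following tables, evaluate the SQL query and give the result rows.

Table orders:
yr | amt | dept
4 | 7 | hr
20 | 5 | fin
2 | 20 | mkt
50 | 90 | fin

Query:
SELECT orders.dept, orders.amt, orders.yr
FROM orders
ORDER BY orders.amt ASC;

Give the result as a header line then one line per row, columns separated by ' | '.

After SELECT (4 rows):
orders.dept | orders.amt | orders.yr
hr | 7 | 4
fin | 5 | 20
mkt | 20 | 2
fin | 90 | 50
After ORDER BY (4 rows):
orders.dept | orders.amt | orders.yr
fin | 5 | 20
hr | 7 | 4
mkt | 20 | 2
fin | 90 | 50

== RESULT ==
orders.dept | orders.amt | orders.yr
fin | 5 | 20
hr | 7 | 4
mkt | 20 | 2
fin | 90 | 50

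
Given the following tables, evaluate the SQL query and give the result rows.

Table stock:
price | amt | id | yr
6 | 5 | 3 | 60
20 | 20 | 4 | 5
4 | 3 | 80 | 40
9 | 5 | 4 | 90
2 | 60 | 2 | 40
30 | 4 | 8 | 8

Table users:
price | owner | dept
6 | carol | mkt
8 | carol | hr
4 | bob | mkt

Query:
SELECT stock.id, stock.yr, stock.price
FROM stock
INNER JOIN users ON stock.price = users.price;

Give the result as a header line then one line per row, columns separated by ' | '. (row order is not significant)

After JOIN users (2 rows):
stock.price | stock.amt | stock.id | stock.yr | users.price | users.owner | users.dept
6 | 5 | 3 | 60 | 6 | carol | mkt
4 | 3 | 80 | 40 | 4 | bob | mkt
After SELECT (2 rows):
stock.id | stock.yr | stock.price
3 | 60 | 6
80 | 40 | 4

== RESULT ==
stock.id | stock.yr | stock.price
3 | 60 | 6
80 | 40 | 4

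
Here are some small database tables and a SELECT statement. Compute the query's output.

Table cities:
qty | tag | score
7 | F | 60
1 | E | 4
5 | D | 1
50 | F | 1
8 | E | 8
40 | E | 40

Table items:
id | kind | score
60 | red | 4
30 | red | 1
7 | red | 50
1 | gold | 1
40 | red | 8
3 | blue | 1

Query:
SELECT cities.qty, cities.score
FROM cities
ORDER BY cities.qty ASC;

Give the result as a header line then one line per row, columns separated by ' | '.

After SELECT (6 rows):
cities.qty | cities.score
7 | 60
1 | 4
5 | 1
50 | 1
8 | 8
40 | 40
After ORDER BY (6 rows):
cities.qty | cities.score
1 | 4
5 | 1
7 | 60
8 | 8
40 | 40
50 | 1

== RESULT ==
cities.qty | cities.score
1 | 4
5 | 1
7 | 60
8 | 8
40 | 40
50 | 1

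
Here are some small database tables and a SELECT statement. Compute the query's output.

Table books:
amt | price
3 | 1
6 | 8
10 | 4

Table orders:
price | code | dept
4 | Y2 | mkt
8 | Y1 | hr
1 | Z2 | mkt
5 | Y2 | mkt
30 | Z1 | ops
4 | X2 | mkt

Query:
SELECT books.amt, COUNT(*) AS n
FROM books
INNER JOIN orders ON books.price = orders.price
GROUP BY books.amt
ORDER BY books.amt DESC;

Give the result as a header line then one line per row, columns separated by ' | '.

After JOIN orders (4 rows):
books.amt | books.price | orders.price | orders.code | orders.dept
3 | 1 | 1 | Z2 | mkt
6 | 8 | 8 | Y1 | hr
10 | 4 | 4 | Y2 | mkt
10 | 4 | 4 | X2 | mkt
After GROUP BY (3 rows):
books.amt | n
3 | 1
6 | 1
10 | 2
After ORDER BY (3 rows):
books.amt | n
10 | 2
6 | 1
3 | 1

== RESULT ==
books.amt | n
10 | 2
6 | 1
3 | 1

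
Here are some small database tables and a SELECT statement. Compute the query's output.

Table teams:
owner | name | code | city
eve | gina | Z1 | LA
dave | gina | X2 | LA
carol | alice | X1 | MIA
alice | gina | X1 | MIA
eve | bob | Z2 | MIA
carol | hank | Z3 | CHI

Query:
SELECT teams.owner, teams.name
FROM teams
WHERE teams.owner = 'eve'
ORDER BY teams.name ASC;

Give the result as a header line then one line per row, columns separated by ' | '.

After WHERE (2 rows):
teams.owner | teams.name | teams.code | teams.city
eve | gina | Z1 | LA
eve | bob | Z2 | MIA
After SELECT (2 rows):
teams.owner | teams.name
eve | gina
eve | bob
After ORDER BY (2 rows):
teams.owner | teams.name
eve | bob
eve | gina

== RESULT ==
teams.owner | teams.name
eve | bob
eve | gina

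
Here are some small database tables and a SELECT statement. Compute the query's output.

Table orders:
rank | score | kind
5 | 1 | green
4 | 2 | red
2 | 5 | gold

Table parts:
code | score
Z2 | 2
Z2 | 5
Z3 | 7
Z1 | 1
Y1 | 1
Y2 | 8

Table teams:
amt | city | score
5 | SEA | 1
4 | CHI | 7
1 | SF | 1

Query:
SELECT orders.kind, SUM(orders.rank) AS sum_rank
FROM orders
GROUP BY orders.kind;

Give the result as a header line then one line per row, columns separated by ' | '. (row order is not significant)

== RESULT ==
orders.kind | sum_rank
green | 5
red | 4
gold | 2

Derivation:
After GROUP BY (3 rows):
orders.kind | sum_rank
green | 5
red | 4
gold | 2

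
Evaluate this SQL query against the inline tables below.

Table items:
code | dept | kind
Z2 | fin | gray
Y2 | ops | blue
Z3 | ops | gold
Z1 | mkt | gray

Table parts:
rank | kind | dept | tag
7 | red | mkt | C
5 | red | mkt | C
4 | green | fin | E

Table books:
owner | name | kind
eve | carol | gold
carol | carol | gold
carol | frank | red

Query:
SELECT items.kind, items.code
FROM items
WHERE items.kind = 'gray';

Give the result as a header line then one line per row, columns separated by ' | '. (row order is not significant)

== RESULT ==
items.kind | items.code
gray | Z2
gray | Z1

Derivation:
After WHERE (2 rows):
items.code | items.dept | items.kind
Z2 | fin | gray
Z1 | mkt | gray
After SELECT (2 rows):
items.kind | items.code
gray | Z2
gray | Z1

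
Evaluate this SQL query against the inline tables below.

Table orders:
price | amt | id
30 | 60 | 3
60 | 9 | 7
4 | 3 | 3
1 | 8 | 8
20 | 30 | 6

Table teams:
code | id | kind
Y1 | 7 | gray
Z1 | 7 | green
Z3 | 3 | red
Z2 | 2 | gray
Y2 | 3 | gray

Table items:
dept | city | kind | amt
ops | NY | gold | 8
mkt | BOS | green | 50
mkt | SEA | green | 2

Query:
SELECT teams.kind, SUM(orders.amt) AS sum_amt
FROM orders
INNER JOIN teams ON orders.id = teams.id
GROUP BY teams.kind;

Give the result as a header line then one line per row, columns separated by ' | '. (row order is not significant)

After JOIN teams (6 rows):
orders.price | orders.amt | orders.id | teams.code | teams.id | teams.kind
30 | 60 | 3 | Z3 | 3 | red
30 | 60 | 3 | Y2 | 3 | gray
60 | 9 | 7 | Y1 | 7 | gray
60 | 9 | 7 | Z1 | 7 | green
4 | 3 | 3 | Z3 | 3 | red
4 | 3 | 3 | Y2 | 3 | gray
After GROUP BY (3 rows):
teams.kind | sum_amt
red | 63
gray | 72
green | 9

== RESULT ==
teams.kind | sum_amt
red | 63
gray | 72
green | 9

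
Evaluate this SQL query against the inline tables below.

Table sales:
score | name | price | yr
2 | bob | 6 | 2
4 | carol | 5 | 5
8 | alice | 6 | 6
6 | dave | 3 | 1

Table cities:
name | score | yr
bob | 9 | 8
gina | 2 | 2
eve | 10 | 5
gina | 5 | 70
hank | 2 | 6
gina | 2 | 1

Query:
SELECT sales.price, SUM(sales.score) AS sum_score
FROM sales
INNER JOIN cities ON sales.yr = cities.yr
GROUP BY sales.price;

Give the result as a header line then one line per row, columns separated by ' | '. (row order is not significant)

After JOIN cities (4 rows):
sales.score | sales.name | sales.price | sales.yr | cities.name | cities.score | cities.yr
2 | bob | 6 | 2 | gina | 2 | 2
4 | carol | 5 | 5 | eve | 10 | 5
8 | alice | 6 | 6 | hank | 2 | 6
6 | dave | 3 | 1 | gina | 2 | 1
After GROUP BY (3 rows):
sales.price | sum_score
6 | 10
5 | 4
3 | 6

== RESULT ==
sales.price | sum_score
6 | 10
5 | 4
3 | 6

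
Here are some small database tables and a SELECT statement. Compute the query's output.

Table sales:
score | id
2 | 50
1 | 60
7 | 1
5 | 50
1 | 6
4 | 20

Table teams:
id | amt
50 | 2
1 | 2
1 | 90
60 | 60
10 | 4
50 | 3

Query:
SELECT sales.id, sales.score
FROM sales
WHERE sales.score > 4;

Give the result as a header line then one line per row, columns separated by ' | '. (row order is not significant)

After WHERE (2 rows):
sales.score | sales.id
7 | 1
5 | 50
After SELECT (2 rows):
sales.id | sales.score
1 | 7
50 | 5

== RESULT ==
sales.id | sales.score
1 | 7
50 | 5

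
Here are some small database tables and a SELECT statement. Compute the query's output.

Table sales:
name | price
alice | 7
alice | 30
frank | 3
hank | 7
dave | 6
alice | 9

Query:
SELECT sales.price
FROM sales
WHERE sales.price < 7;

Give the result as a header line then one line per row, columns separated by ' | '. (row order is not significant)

After WHERE (2 rows):
sales.name | sales.price
frank | 3
dave | 6
After SELECT (2 rows):
sales.price
3
6

== RESULT ==
sales.price
3
6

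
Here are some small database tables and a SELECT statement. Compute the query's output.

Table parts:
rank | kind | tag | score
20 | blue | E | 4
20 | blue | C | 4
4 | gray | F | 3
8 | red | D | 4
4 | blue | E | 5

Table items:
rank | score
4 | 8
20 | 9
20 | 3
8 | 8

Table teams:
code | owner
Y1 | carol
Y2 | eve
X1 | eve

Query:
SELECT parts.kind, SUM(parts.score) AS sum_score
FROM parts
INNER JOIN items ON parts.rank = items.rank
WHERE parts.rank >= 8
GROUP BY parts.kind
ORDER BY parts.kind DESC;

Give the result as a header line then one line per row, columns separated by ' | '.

== RESULT ==
parts.kind | sum_score
red | 4
blue | 16

Derivation:
After JOIN items (7 rows):
parts.rank | parts.kind | parts.tag | parts.score | items.rank | items.score
20 | blue | E | 4 | 20 | 9
20 | blue | E | 4 | 20 | 3
20 | blue | C | 4 | 20 | 9
20 | blue | C | 4 | 20 | 3
4 | gray | F | 3 | 4 | 8
8 | red | D | 4 | 8 | 8
4 | blue | E | 5 | 4 | 8
After WHERE (5 rows):
parts.rank | parts.kind | parts.tag | parts.score | items.rank | items.score
20 | blue | E | 4 | 20 | 9
20 | blue | E | 4 | 20 | 3
20 | blue | C | 4 | 20 | 9
20 | blue | C | 4 | 20 | 3
8 | red | D | 4 | 8 | 8
After GROUP BY (2 rows):
parts.kind | sum_score
blue | 16
red | 4
After ORDER BY (2 rows):
parts.kind | sum_score
red | 4
blue | 16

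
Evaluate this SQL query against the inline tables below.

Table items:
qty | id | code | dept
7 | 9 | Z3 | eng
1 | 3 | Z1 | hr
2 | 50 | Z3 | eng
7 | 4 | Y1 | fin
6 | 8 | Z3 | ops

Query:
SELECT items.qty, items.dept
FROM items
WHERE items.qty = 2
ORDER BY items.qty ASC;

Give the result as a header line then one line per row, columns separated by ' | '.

After WHERE (1 rows):
items.qty | items.id | items.code | items.dept
2 | 50 | Z3 | eng
After SELECT (1 rows):
items.qty | items.dept
2 | eng
After ORDER BY (1 rows):
items.qty | items.dept
2 | eng

== RESULT ==
items.qty | items.dept
2 | eng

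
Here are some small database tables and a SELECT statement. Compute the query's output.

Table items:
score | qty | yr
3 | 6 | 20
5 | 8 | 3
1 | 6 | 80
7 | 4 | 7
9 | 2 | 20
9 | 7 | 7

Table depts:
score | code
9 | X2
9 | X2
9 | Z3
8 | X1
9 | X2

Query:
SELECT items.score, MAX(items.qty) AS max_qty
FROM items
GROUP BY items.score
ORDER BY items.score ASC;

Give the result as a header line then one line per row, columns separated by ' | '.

== RESULT ==
items.score | max_qty
1 | 6
3 | 6
5 | 8
7 | 4
9 | 7

Derivation:
After GROUP BY (5 rows):
items.score | max_qty
3 | 6
5 | 8
1 | 6
7 | 4
9 | 7
After ORDER BY (5 rows):
items.score | max_qty
1 | 6
3 | 6
5 | 8
7 | 4
9 | 7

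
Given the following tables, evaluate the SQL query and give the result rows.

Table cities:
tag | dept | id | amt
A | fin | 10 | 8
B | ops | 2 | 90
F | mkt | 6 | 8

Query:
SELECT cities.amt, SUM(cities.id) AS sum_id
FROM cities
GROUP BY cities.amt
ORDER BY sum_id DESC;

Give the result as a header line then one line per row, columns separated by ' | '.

After GROUP BY (2 rows):
cities.amt | sum_id
8 | 16
90 | 2
After ORDER BY (2 rows):
cities.amt | sum_id
8 | 16
90 | 2

== RESULT ==
cities.amt | sum_id
8 | 16
90 | 2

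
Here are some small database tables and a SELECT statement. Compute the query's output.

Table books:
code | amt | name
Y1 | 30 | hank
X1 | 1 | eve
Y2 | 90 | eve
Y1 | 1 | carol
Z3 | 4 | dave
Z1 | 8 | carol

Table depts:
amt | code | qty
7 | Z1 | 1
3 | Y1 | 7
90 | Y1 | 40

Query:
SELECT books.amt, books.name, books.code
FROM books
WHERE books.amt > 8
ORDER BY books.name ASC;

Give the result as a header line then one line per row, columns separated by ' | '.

After WHERE (2 rows):
books.code | books.amt | books.name
Y1 | 30 | hank
Y2 | 90 | eve
After SELECT (2 rows):
books.amt | books.name | books.code
30 | hank | Y1
90 | eve | Y2
After ORDER BY (2 rows):
books.amt | books.name | books.code
90 | eve | Y2
30 | hank | Y1

== RESULT ==
books.amt | books.name | books.code
90 | eve | Y2
30 | hank | Y1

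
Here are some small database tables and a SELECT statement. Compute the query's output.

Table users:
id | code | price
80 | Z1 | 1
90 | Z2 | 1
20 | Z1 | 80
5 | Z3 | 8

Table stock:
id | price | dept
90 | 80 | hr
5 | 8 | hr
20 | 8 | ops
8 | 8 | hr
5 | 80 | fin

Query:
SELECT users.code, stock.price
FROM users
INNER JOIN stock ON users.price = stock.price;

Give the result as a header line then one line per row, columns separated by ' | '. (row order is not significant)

== RESULT ==
users.code | stock.price
Z1 | 80
Z1 | 80
Z3 | 8
Z3 | 8
Z3 | 8

Derivation:
After JOIN stock (5 rows):
users.id | users.code | users.price | stock.id | stock.price | stock.dept
20 | Z1 | 80 | 90 | 80 | hr
20 | Z1 | 80 | 5 | 80 | fin
5 | Z3 | 8 | 5 | 8 | hr
5 | Z3 | 8 | 20 | 8 | ops
5 | Z3 | 8 | 8 | 8 | hr
After SELECT (5 rows):
users.code | stock.price
Z1 | 80
Z1 | 80
Z3 | 8
Z3 | 8
Z3 | 8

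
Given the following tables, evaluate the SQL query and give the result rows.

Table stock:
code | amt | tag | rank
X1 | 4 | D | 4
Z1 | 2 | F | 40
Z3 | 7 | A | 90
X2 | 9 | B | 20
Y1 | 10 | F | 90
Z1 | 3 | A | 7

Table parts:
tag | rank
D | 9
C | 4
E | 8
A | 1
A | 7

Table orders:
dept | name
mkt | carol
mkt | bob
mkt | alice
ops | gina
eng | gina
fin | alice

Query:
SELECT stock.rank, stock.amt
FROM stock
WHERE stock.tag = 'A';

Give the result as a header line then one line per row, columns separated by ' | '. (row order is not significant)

After WHERE (2 rows):
stock.code | stock.amt | stock.tag | stock.rank
Z3 | 7 | A | 90
Z1 | 3 | A | 7
After SELECT (2 rows):
stock.rank | stock.amt
90 | 7
7 | 3

== RESULT ==
stock.rank | stock.amt
90 | 7
7 | 3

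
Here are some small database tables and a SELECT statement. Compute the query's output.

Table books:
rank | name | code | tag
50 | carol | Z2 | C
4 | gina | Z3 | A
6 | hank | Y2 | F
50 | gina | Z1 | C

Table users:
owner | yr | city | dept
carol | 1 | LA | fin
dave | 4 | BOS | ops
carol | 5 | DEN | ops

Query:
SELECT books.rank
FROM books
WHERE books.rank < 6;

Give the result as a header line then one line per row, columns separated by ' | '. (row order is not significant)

After WHERE (1 rows):
books.rank | books.name | books.code | books.tag
4 | gina | Z3 | A
After SELECT (1 rows):
books.rank
4

== RESULT ==
books.rank
4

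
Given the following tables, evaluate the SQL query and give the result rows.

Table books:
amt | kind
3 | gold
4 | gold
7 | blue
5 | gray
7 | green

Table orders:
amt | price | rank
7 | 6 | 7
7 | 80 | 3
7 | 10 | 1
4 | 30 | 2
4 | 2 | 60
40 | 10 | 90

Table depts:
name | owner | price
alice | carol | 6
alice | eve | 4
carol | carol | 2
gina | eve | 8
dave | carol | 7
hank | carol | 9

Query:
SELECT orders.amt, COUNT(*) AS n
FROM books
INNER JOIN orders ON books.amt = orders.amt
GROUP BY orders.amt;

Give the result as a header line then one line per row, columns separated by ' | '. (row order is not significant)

== RESULT ==
orders.amt | n
4 | 2
7 | 6

Derivation:
After JOIN orders (8 rows):
books.amt | books.kind | orders.amt | orders.price | orders.rank
4 | gold | 4 | 30 | 2
4 | gold | 4 | 2 | 60
7 | blue | 7 | 6 | 7
7 | blue | 7 | 80 | 3
7 | blue | 7 | 10 | 1
7 | green | 7 | 6 | 7
7 | green | 7 | 80 | 3
7 | green | 7 | 10 | 1
After GROUP BY (2 rows):
orders.amt | n
4 | 2
7 | 6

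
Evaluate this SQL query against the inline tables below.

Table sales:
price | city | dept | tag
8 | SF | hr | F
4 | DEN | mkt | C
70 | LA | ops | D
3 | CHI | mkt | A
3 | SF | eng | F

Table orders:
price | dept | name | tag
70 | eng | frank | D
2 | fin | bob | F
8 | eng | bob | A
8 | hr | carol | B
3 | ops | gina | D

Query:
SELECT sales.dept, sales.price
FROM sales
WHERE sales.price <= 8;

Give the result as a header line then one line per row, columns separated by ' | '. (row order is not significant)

After WHERE (4 rows):
sales.price | sales.city | sales.dept | sales.tag
8 | SF | hr | F
4 | DEN | mkt | C
3 | CHI | mkt | A
3 | SF | eng | F
After SELECT (4 rows):
sales.dept | sales.price
hr | 8
mkt | 4
mkt | 3
eng | 3

== RESULT ==
sales.dept | sales.price
hr | 8
mkt | 4
mkt | 3
eng | 3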